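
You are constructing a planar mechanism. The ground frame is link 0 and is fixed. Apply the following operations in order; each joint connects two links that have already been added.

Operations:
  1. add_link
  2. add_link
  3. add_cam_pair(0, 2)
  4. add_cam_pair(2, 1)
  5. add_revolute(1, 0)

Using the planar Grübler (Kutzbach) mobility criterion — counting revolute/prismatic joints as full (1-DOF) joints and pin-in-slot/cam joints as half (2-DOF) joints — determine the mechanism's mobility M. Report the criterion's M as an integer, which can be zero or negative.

M = 2

L=1 J1=0 J2=0
add link → L=2 J1=0 J2=0
add link → L=3 J1=0 J2=0
C@0,2 dof=2 J2 → L=3 J1=0 J2=1
C@2,1 dof=2 J2 → L=3 J1=0 J2=2
R@1,0 dof=1 J1 → L=3 J1=1 J2=2
M=3(L−1)−2J1−J2=3·2−2·1−2=2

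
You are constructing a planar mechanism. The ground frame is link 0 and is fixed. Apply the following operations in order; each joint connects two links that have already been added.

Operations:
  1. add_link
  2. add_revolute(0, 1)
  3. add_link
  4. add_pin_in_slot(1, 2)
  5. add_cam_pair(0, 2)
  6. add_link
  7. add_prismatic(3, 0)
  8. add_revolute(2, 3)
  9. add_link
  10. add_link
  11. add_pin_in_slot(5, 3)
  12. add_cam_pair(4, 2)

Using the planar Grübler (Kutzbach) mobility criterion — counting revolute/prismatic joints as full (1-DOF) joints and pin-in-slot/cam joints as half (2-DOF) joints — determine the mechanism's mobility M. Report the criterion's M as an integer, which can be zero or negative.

M = 5

[1;0;0] (link 0 is ground)
L+ [2;0;0]
R(0,1)∈J1 [2;1;0]
L+ [3;1;0]
PS(1,2)∈J2 [3;1;1]
C(0,2)∈J2 [3;1;2]
L+ [4;1;2]
P(3,0)∈J1 [4;2;2]
R(2,3)∈J1 [4;3;2]
L+ [5;3;2]
L+ [6;3;2]
PS(5,3)∈J2 [6;3;3]
C(4,2)∈J2 [6;3;4]
mobility = 15 − 6 − 4 = 5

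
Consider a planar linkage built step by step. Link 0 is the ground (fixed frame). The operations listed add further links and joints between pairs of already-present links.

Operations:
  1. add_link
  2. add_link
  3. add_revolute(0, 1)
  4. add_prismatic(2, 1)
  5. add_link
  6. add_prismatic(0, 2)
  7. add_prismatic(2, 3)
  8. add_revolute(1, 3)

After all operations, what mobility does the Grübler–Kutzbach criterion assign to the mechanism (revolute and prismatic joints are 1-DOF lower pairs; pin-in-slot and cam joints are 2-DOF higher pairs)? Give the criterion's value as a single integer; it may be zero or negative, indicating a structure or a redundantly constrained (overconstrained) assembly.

link 0 = ground. State L|J1|J2 = 1|0|0
+link1  2|0|0
+link2  3|0|0
R(0,1) f=1→J1  3|1|0
P(2,1) f=1→J1  3|2|0
+link3  4|2|0
P(0,2) f=1→J1  4|3|0
P(2,3) f=1→J1  4|4|0
R(1,3) f=1→J1  4|5|0
M = 3(4−1)−2·5−0 = 9−10−0 = -1

M = -1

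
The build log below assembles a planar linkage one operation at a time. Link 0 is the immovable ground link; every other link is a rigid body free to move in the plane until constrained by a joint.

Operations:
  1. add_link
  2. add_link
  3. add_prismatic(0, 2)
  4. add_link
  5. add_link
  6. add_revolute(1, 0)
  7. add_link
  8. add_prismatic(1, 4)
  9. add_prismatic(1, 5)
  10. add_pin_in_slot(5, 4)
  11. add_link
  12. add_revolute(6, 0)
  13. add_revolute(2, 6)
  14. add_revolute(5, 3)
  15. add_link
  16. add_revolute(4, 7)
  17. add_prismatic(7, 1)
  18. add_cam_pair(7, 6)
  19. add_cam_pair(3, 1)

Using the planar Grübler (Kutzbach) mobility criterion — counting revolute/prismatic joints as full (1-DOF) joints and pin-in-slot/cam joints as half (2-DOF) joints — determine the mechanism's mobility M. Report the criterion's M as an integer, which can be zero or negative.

M = 0

link 0 = ground. State L|J1|J2 = 1|0|0
+link1  2|0|0
+link2  3|0|0
P(0,2) f=1→J1  3|1|0
+link3  4|1|0
+link4  5|1|0
R(1,0) f=1→J1  5|2|0
+link5  6|2|0
P(1,4) f=1→J1  6|3|0
P(1,5) f=1→J1  6|4|0
PS(5,4) f=2→J2  6|4|1
+link6  7|4|1
R(6,0) f=1→J1  7|5|1
R(2,6) f=1→J1  7|6|1
R(5,3) f=1→J1  7|7|1
+link7  8|7|1
R(4,7) f=1→J1  8|8|1
P(7,1) f=1→J1  8|9|1
C(7,6) f=2→J2  8|9|2
C(3,1) f=2→J2  8|9|3
M = 3(8−1)−2·9−3 = 21−18−3 = 0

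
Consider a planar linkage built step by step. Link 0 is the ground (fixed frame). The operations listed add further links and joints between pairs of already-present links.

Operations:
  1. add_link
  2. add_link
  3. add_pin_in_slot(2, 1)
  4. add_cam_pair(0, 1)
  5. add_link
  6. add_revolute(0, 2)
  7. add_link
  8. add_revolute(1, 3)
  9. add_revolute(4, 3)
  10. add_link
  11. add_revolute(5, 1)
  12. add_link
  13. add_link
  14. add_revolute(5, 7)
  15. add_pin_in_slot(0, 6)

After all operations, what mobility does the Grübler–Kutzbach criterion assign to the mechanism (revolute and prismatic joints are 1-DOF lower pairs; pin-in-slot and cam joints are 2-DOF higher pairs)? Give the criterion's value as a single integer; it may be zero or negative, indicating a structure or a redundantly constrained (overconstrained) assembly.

link 0 = ground. State L|J1|J2 = 1|0|0
+link1  2|0|0
+link2  3|0|0
PS(2,1) f=2→J2  3|0|1
C(0,1) f=2→J2  3|0|2
+link3  4|0|2
R(0,2) f=1→J1  4|1|2
+link4  5|1|2
R(1,3) f=1→J1  5|2|2
R(4,3) f=1→J1  5|3|2
+link5  6|3|2
R(5,1) f=1→J1  6|4|2
+link6  7|4|2
+link7  8|4|2
R(5,7) f=1→J1  8|5|2
PS(0,6) f=2→J2  8|5|3
M = 3(8−1)−2·5−3 = 21−10−3 = 8

M = 8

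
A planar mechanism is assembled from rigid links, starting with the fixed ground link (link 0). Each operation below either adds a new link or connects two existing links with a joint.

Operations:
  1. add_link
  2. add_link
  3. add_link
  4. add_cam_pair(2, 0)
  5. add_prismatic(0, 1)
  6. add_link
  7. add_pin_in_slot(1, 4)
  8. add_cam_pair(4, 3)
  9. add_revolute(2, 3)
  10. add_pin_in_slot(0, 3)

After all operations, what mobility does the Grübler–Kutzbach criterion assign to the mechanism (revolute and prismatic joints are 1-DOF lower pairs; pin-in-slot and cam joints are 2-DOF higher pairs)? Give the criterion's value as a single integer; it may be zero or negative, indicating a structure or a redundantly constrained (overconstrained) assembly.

M = 4

L=1 J1=0 J2=0
add link → L=2 J1=0 J2=0
add link → L=3 J1=0 J2=0
add link → L=4 J1=0 J2=0
C@2,0 dof=2 J2 → L=4 J1=0 J2=1
P@0,1 dof=1 J1 → L=4 J1=1 J2=1
add link → L=5 J1=1 J2=1
PS@1,4 dof=2 J2 → L=5 J1=1 J2=2
C@4,3 dof=2 J2 → L=5 J1=1 J2=3
R@2,3 dof=1 J1 → L=5 J1=2 J2=3
PS@0,3 dof=2 J2 → L=5 J1=2 J2=4
M=3(L−1)−2J1−J2=3·4−2·2−4=4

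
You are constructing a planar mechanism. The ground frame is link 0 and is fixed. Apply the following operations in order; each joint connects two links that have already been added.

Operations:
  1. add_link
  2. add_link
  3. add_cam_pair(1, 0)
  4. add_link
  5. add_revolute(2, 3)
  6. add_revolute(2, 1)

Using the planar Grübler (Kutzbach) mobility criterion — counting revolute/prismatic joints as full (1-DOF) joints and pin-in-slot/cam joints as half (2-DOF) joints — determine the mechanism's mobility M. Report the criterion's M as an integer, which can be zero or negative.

[1;0;0] (link 0 is ground)
L+ [2;0;0]
L+ [3;0;0]
C(1,0)∈J2 [3;0;1]
L+ [4;0;1]
R(2,3)∈J1 [4;1;1]
R(2,1)∈J1 [4;2;1]
mobility = 9 − 4 − 1 = 4

M = 4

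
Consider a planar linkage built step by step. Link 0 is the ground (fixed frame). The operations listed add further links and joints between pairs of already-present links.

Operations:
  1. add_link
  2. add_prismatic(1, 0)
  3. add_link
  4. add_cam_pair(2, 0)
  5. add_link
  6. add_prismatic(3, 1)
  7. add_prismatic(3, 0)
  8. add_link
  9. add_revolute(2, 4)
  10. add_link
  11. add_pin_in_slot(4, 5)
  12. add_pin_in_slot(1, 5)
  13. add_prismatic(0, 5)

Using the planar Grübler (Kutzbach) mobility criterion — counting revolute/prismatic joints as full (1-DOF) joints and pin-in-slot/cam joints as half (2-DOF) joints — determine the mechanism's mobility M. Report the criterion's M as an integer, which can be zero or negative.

[1;0;0] (link 0 is ground)
L+ [2;0;0]
P(1,0)∈J1 [2;1;0]
L+ [3;1;0]
C(2,0)∈J2 [3;1;1]
L+ [4;1;1]
P(3,1)∈J1 [4;2;1]
P(3,0)∈J1 [4;3;1]
L+ [5;3;1]
R(2,4)∈J1 [5;4;1]
L+ [6;4;1]
PS(4,5)∈J2 [6;4;2]
PS(1,5)∈J2 [6;4;3]
P(0,5)∈J1 [6;5;3]
mobility = 15 − 10 − 3 = 2

M = 2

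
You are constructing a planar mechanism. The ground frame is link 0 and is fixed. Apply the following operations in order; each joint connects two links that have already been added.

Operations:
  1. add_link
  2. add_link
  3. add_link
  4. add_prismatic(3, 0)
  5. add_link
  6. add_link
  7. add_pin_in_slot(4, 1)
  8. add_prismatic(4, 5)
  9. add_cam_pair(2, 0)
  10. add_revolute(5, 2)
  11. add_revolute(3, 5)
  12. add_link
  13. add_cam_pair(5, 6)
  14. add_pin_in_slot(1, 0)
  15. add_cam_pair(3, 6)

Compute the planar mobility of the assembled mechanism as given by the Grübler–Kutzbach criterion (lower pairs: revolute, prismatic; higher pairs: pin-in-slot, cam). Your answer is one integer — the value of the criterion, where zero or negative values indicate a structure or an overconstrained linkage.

M = 5

[1;0;0] (link 0 is ground)
L+ [2;0;0]
L+ [3;0;0]
L+ [4;0;0]
P(3,0)∈J1 [4;1;0]
L+ [5;1;0]
L+ [6;1;0]
PS(4,1)∈J2 [6;1;1]
P(4,5)∈J1 [6;2;1]
C(2,0)∈J2 [6;2;2]
R(5,2)∈J1 [6;3;2]
R(3,5)∈J1 [6;4;2]
L+ [7;4;2]
C(5,6)∈J2 [7;4;3]
PS(1,0)∈J2 [7;4;4]
C(3,6)∈J2 [7;4;5]
mobility = 18 − 8 − 5 = 5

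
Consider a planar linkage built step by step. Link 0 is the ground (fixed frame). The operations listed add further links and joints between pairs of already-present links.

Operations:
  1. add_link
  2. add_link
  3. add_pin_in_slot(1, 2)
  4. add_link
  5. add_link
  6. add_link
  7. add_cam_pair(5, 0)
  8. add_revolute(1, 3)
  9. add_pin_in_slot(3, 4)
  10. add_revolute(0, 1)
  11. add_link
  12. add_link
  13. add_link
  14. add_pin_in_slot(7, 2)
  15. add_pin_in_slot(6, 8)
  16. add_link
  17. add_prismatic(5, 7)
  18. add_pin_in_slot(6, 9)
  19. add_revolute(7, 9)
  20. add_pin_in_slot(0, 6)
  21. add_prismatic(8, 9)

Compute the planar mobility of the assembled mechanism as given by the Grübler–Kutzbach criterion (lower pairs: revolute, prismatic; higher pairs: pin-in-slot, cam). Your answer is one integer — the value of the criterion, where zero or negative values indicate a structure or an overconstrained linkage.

[1;0;0] (link 0 is ground)
L+ [2;0;0]
L+ [3;0;0]
PS(1,2)∈J2 [3;0;1]
L+ [4;0;1]
L+ [5;0;1]
L+ [6;0;1]
C(5,0)∈J2 [6;0;2]
R(1,3)∈J1 [6;1;2]
PS(3,4)∈J2 [6;1;3]
R(0,1)∈J1 [6;2;3]
L+ [7;2;3]
L+ [8;2;3]
L+ [9;2;3]
PS(7,2)∈J2 [9;2;4]
PS(6,8)∈J2 [9;2;5]
L+ [10;2;5]
P(5,7)∈J1 [10;3;5]
PS(6,9)∈J2 [10;3;6]
R(7,9)∈J1 [10;4;6]
PS(0,6)∈J2 [10;4;7]
P(8,9)∈J1 [10;5;7]
mobility = 27 − 10 − 7 = 10

M = 10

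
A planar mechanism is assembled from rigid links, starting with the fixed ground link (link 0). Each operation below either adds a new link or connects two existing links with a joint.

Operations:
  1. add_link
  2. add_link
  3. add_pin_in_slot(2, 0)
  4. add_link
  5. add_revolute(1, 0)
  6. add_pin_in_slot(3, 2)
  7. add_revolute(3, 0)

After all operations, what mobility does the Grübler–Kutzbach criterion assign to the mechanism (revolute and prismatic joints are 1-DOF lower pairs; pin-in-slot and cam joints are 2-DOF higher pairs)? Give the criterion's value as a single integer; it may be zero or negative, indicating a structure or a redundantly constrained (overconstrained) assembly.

M = 3

ground; <1,0,0>
#1 <2,0,0>
#2 <3,0,0>
PS:2↔0 J2 <3,0,1>
#3 <4,0,1>
R:1↔0 J1 <4,1,1>
PS:3↔2 J2 <4,1,2>
R:3↔0 J1 <4,2,2>
3×3 − 2×2 − 1×2 = 3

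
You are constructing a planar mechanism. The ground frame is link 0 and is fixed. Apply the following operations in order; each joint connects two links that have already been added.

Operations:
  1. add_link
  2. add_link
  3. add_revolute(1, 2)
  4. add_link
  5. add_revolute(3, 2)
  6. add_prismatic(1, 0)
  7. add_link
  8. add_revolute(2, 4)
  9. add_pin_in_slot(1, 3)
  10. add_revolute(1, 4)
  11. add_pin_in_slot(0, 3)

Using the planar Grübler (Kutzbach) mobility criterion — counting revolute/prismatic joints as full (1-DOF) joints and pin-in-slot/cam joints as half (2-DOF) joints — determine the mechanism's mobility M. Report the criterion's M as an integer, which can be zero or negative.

[1;0;0] (link 0 is ground)
L+ [2;0;0]
L+ [3;0;0]
R(1,2)∈J1 [3;1;0]
L+ [4;1;0]
R(3,2)∈J1 [4;2;0]
P(1,0)∈J1 [4;3;0]
L+ [5;3;0]
R(2,4)∈J1 [5;4;0]
PS(1,3)∈J2 [5;4;1]
R(1,4)∈J1 [5;5;1]
PS(0,3)∈J2 [5;5;2]
mobility = 12 − 10 − 2 = 0

M = 0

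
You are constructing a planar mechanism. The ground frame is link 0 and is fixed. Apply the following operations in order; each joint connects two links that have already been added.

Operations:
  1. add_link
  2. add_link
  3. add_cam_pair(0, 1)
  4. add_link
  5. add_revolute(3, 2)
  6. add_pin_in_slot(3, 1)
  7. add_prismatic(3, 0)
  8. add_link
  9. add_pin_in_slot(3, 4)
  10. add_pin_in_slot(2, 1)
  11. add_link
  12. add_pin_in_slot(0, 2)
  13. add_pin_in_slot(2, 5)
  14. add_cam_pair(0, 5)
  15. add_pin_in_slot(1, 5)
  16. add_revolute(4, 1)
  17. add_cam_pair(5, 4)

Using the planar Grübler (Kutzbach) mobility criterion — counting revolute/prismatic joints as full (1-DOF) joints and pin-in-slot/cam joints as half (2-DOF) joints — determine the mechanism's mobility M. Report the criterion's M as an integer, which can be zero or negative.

M = 0

link 0 = ground. State L|J1|J2 = 1|0|0
+link1  2|0|0
+link2  3|0|0
C(0,1) f=2→J2  3|0|1
+link3  4|0|1
R(3,2) f=1→J1  4|1|1
PS(3,1) f=2→J2  4|1|2
P(3,0) f=1→J1  4|2|2
+link4  5|2|2
PS(3,4) f=2→J2  5|2|3
PS(2,1) f=2→J2  5|2|4
+link5  6|2|4
PS(0,2) f=2→J2  6|2|5
PS(2,5) f=2→J2  6|2|6
C(0,5) f=2→J2  6|2|7
PS(1,5) f=2→J2  6|2|8
R(4,1) f=1→J1  6|3|8
C(5,4) f=2→J2  6|3|9
M = 3(6−1)−2·3−9 = 15−6−9 = 0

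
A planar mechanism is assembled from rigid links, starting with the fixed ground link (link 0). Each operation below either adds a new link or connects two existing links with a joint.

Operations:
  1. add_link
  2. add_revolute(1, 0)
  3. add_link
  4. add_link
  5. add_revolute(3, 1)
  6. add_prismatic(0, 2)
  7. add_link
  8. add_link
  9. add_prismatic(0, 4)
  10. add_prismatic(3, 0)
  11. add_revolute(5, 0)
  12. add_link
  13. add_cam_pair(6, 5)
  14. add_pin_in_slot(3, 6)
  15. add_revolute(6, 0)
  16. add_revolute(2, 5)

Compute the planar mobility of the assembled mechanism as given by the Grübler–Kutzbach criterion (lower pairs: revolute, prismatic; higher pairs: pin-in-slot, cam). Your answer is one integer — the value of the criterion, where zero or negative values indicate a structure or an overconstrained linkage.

M = 0

L=1 J1=0 J2=0
add link → L=2 J1=0 J2=0
R@1,0 dof=1 J1 → L=2 J1=1 J2=0
add link → L=3 J1=1 J2=0
add link → L=4 J1=1 J2=0
R@3,1 dof=1 J1 → L=4 J1=2 J2=0
P@0,2 dof=1 J1 → L=4 J1=3 J2=0
add link → L=5 J1=3 J2=0
add link → L=6 J1=3 J2=0
P@0,4 dof=1 J1 → L=6 J1=4 J2=0
P@3,0 dof=1 J1 → L=6 J1=5 J2=0
R@5,0 dof=1 J1 → L=6 J1=6 J2=0
add link → L=7 J1=6 J2=0
C@6,5 dof=2 J2 → L=7 J1=6 J2=1
PS@3,6 dof=2 J2 → L=7 J1=6 J2=2
R@6,0 dof=1 J1 → L=7 J1=7 J2=2
R@2,5 dof=1 J1 → L=7 J1=8 J2=2
M=3(L−1)−2J1−J2=3·6−2·8−2=0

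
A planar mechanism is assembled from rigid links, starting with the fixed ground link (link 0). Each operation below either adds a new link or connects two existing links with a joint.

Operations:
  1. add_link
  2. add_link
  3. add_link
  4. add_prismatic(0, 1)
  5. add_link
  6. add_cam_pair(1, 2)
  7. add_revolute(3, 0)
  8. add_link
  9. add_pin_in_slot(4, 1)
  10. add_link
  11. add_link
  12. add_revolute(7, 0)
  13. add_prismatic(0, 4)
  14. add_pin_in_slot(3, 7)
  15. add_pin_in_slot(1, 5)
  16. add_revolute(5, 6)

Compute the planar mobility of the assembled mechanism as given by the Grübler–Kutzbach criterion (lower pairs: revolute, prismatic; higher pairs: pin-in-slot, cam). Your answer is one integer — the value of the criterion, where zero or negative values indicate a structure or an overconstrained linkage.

L=1 J1=0 J2=0
add link → L=2 J1=0 J2=0
add link → L=3 J1=0 J2=0
add link → L=4 J1=0 J2=0
P@0,1 dof=1 J1 → L=4 J1=1 J2=0
add link → L=5 J1=1 J2=0
C@1,2 dof=2 J2 → L=5 J1=1 J2=1
R@3,0 dof=1 J1 → L=5 J1=2 J2=1
add link → L=6 J1=2 J2=1
PS@4,1 dof=2 J2 → L=6 J1=2 J2=2
add link → L=7 J1=2 J2=2
add link → L=8 J1=2 J2=2
R@7,0 dof=1 J1 → L=8 J1=3 J2=2
P@0,4 dof=1 J1 → L=8 J1=4 J2=2
PS@3,7 dof=2 J2 → L=8 J1=4 J2=3
PS@1,5 dof=2 J2 → L=8 J1=4 J2=4
R@5,6 dof=1 J1 → L=8 J1=5 J2=4
M=3(L−1)−2J1−J2=3·7−2·5−4=7

M = 7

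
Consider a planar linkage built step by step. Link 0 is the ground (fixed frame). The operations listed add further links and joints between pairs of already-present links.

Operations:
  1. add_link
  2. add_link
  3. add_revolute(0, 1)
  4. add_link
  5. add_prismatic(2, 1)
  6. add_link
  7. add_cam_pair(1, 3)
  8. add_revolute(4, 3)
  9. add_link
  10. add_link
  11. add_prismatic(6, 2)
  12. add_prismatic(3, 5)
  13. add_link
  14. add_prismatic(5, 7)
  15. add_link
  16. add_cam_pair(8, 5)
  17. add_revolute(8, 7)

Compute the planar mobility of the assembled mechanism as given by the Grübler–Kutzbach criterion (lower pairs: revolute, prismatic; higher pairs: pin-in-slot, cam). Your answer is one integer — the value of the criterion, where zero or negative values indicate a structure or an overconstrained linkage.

L=1 J1=0 J2=0
add link → L=2 J1=0 J2=0
add link → L=3 J1=0 J2=0
R@0,1 dof=1 J1 → L=3 J1=1 J2=0
add link → L=4 J1=1 J2=0
P@2,1 dof=1 J1 → L=4 J1=2 J2=0
add link → L=5 J1=2 J2=0
C@1,3 dof=2 J2 → L=5 J1=2 J2=1
R@4,3 dof=1 J1 → L=5 J1=3 J2=1
add link → L=6 J1=3 J2=1
add link → L=7 J1=3 J2=1
P@6,2 dof=1 J1 → L=7 J1=4 J2=1
P@3,5 dof=1 J1 → L=7 J1=5 J2=1
add link → L=8 J1=5 J2=1
P@5,7 dof=1 J1 → L=8 J1=6 J2=1
add link → L=9 J1=6 J2=1
C@8,5 dof=2 J2 → L=9 J1=6 J2=2
R@8,7 dof=1 J1 → L=9 J1=7 J2=2
M=3(L−1)−2J1−J2=3·8−2·7−2=8

M = 8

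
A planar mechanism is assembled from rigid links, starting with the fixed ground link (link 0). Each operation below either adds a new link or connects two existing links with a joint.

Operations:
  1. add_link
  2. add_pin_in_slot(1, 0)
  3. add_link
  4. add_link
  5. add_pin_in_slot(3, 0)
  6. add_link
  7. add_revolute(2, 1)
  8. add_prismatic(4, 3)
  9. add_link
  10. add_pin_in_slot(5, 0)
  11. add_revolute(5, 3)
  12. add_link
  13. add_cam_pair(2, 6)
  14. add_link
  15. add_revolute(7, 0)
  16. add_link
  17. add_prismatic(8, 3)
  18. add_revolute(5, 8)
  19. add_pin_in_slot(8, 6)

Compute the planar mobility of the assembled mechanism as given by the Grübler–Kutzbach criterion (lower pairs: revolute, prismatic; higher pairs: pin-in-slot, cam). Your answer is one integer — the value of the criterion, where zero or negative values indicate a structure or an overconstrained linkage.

ground; <1,0,0>
#1 <2,0,0>
PS:1↔0 J2 <2,0,1>
#2 <3,0,1>
#3 <4,0,1>
PS:3↔0 J2 <4,0,2>
#4 <5,0,2>
R:2↔1 J1 <5,1,2>
P:4↔3 J1 <5,2,2>
#5 <6,2,2>
PS:5↔0 J2 <6,2,3>
R:5↔3 J1 <6,3,3>
#6 <7,3,3>
C:2↔6 J2 <7,3,4>
#7 <8,3,4>
R:7↔0 J1 <8,4,4>
#8 <9,4,4>
P:8↔3 J1 <9,5,4>
R:5↔8 J1 <9,6,4>
PS:8↔6 J2 <9,6,5>
3×8 − 2×6 − 1×5 = 7

M = 7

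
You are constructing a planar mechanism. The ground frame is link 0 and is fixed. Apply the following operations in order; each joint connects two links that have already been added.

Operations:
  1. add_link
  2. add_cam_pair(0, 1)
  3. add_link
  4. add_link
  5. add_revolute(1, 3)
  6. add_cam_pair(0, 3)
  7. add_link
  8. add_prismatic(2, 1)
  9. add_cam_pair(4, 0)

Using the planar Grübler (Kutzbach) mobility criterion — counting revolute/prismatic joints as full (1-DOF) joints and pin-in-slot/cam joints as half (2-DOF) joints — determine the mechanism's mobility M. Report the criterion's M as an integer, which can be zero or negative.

[1;0;0] (link 0 is ground)
L+ [2;0;0]
C(0,1)∈J2 [2;0;1]
L+ [3;0;1]
L+ [4;0;1]
R(1,3)∈J1 [4;1;1]
C(0,3)∈J2 [4;1;2]
L+ [5;1;2]
P(2,1)∈J1 [5;2;2]
C(4,0)∈J2 [5;2;3]
mobility = 12 − 4 − 3 = 5

M = 5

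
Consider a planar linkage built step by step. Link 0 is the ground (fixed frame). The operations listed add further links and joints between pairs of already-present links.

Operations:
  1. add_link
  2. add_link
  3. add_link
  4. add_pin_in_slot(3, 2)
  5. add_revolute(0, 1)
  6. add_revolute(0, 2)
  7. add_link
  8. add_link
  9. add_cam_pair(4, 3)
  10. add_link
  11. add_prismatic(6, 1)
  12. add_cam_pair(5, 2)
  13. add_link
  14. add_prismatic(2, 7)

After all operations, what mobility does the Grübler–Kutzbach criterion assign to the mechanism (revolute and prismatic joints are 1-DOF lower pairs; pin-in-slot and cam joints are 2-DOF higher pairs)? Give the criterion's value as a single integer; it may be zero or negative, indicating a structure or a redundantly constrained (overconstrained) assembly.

M = 10

link 0 = ground. State L|J1|J2 = 1|0|0
+link1  2|0|0
+link2  3|0|0
+link3  4|0|0
PS(3,2) f=2→J2  4|0|1
R(0,1) f=1→J1  4|1|1
R(0,2) f=1→J1  4|2|1
+link4  5|2|1
+link5  6|2|1
C(4,3) f=2→J2  6|2|2
+link6  7|2|2
P(6,1) f=1→J1  7|3|2
C(5,2) f=2→J2  7|3|3
+link7  8|3|3
P(2,7) f=1→J1  8|4|3
M = 3(8−1)−2·4−3 = 21−8−3 = 10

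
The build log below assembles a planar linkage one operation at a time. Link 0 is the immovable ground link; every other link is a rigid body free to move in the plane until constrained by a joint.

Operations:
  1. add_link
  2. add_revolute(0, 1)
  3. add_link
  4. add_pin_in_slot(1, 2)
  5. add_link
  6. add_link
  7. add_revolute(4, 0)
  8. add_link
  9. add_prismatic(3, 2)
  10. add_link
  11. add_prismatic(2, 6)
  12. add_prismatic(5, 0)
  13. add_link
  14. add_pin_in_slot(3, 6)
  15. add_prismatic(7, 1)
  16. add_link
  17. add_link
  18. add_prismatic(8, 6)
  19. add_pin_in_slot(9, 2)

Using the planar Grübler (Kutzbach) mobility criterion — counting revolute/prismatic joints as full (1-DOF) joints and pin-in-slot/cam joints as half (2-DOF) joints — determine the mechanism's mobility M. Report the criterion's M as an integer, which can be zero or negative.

[1;0;0] (link 0 is ground)
L+ [2;0;0]
R(0,1)∈J1 [2;1;0]
L+ [3;1;0]
PS(1,2)∈J2 [3;1;1]
L+ [4;1;1]
L+ [5;1;1]
R(4,0)∈J1 [5;2;1]
L+ [6;2;1]
P(3,2)∈J1 [6;3;1]
L+ [7;3;1]
P(2,6)∈J1 [7;4;1]
P(5,0)∈J1 [7;5;1]
L+ [8;5;1]
PS(3,6)∈J2 [8;5;2]
P(7,1)∈J1 [8;6;2]
L+ [9;6;2]
L+ [10;6;2]
P(8,6)∈J1 [10;7;2]
PS(9,2)∈J2 [10;7;3]
mobility = 27 − 14 − 3 = 10

M = 10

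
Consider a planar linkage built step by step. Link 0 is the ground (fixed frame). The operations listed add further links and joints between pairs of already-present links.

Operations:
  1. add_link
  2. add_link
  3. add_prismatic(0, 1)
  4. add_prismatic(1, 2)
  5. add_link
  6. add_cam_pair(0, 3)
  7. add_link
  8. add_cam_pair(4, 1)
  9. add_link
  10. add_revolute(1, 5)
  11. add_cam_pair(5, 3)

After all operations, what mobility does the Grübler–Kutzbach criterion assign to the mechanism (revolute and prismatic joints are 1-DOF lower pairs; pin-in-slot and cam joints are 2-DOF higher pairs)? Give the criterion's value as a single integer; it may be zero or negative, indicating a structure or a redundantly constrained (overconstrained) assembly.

M = 6

ground; <1,0,0>
#1 <2,0,0>
#2 <3,0,0>
P:0↔1 J1 <3,1,0>
P:1↔2 J1 <3,2,0>
#3 <4,2,0>
C:0↔3 J2 <4,2,1>
#4 <5,2,1>
C:4↔1 J2 <5,2,2>
#5 <6,2,2>
R:1↔5 J1 <6,3,2>
C:5↔3 J2 <6,3,3>
3×5 − 2×3 − 1×3 = 6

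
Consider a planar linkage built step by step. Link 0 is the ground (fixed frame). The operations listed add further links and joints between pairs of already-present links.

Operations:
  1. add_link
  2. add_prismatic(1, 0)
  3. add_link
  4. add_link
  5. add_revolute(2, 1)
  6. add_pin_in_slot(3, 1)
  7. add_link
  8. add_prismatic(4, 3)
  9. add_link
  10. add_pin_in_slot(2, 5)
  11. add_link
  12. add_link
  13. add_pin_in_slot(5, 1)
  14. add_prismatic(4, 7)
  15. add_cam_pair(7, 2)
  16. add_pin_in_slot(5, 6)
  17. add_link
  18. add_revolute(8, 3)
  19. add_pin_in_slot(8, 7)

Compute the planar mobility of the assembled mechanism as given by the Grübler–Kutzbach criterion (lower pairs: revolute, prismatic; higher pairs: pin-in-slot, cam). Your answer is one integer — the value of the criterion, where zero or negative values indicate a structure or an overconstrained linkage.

ground; <1,0,0>
#1 <2,0,0>
P:1↔0 J1 <2,1,0>
#2 <3,1,0>
#3 <4,1,0>
R:2↔1 J1 <4,2,0>
PS:3↔1 J2 <4,2,1>
#4 <5,2,1>
P:4↔3 J1 <5,3,1>
#5 <6,3,1>
PS:2↔5 J2 <6,3,2>
#6 <7,3,2>
#7 <8,3,2>
PS:5↔1 J2 <8,3,3>
P:4↔7 J1 <8,4,3>
C:7↔2 J2 <8,4,4>
PS:5↔6 J2 <8,4,5>
#8 <9,4,5>
R:8↔3 J1 <9,5,5>
PS:8↔7 J2 <9,5,6>
3×8 − 2×5 − 1×6 = 8

M = 8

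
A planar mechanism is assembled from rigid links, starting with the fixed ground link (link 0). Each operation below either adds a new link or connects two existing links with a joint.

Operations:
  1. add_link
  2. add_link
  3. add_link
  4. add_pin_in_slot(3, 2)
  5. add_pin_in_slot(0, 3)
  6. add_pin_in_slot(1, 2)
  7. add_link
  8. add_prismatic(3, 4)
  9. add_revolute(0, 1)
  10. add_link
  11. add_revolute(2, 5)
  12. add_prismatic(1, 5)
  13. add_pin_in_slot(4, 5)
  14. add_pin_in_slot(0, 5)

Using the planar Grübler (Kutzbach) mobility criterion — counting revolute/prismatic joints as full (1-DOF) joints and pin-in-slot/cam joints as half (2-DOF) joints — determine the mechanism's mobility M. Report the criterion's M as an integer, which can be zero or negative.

L=1 J1=0 J2=0
add link → L=2 J1=0 J2=0
add link → L=3 J1=0 J2=0
add link → L=4 J1=0 J2=0
PS@3,2 dof=2 J2 → L=4 J1=0 J2=1
PS@0,3 dof=2 J2 → L=4 J1=0 J2=2
PS@1,2 dof=2 J2 → L=4 J1=0 J2=3
add link → L=5 J1=0 J2=3
P@3,4 dof=1 J1 → L=5 J1=1 J2=3
R@0,1 dof=1 J1 → L=5 J1=2 J2=3
add link → L=6 J1=2 J2=3
R@2,5 dof=1 J1 → L=6 J1=3 J2=3
P@1,5 dof=1 J1 → L=6 J1=4 J2=3
PS@4,5 dof=2 J2 → L=6 J1=4 J2=4
PS@0,5 dof=2 J2 → L=6 J1=4 J2=5
M=3(L−1)−2J1−J2=3·5−2·4−5=2

M = 2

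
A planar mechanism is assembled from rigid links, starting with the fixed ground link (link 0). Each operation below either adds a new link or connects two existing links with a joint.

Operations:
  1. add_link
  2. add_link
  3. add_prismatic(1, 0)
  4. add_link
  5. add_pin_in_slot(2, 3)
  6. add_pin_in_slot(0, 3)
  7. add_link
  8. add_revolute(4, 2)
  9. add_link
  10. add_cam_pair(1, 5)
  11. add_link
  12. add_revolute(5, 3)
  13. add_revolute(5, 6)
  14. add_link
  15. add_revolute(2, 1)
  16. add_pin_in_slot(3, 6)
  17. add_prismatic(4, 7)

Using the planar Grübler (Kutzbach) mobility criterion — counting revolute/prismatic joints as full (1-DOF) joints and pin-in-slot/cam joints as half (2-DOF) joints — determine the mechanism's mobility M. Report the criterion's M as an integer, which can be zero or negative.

M = 5

[1;0;0] (link 0 is ground)
L+ [2;0;0]
L+ [3;0;0]
P(1,0)∈J1 [3;1;0]
L+ [4;1;0]
PS(2,3)∈J2 [4;1;1]
PS(0,3)∈J2 [4;1;2]
L+ [5;1;2]
R(4,2)∈J1 [5;2;2]
L+ [6;2;2]
C(1,5)∈J2 [6;2;3]
L+ [7;2;3]
R(5,3)∈J1 [7;3;3]
R(5,6)∈J1 [7;4;3]
L+ [8;4;3]
R(2,1)∈J1 [8;5;3]
PS(3,6)∈J2 [8;5;4]
P(4,7)∈J1 [8;6;4]
mobility = 21 − 12 − 4 = 5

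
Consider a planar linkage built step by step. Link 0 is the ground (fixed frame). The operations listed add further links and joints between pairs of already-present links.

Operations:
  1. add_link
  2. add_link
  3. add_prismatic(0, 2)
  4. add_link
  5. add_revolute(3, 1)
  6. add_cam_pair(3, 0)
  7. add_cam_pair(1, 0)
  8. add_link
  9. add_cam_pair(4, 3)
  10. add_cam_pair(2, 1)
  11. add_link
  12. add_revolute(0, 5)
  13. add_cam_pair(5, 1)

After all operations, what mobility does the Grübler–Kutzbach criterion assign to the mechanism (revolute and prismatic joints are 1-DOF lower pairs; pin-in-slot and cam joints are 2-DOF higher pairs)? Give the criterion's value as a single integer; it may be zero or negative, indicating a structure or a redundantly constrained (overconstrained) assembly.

M = 4

ground; <1,0,0>
#1 <2,0,0>
#2 <3,0,0>
P:0↔2 J1 <3,1,0>
#3 <4,1,0>
R:3↔1 J1 <4,2,0>
C:3↔0 J2 <4,2,1>
C:1↔0 J2 <4,2,2>
#4 <5,2,2>
C:4↔3 J2 <5,2,3>
C:2↔1 J2 <5,2,4>
#5 <6,2,4>
R:0↔5 J1 <6,3,4>
C:5↔1 J2 <6,3,5>
3×5 − 2×3 − 1×5 = 4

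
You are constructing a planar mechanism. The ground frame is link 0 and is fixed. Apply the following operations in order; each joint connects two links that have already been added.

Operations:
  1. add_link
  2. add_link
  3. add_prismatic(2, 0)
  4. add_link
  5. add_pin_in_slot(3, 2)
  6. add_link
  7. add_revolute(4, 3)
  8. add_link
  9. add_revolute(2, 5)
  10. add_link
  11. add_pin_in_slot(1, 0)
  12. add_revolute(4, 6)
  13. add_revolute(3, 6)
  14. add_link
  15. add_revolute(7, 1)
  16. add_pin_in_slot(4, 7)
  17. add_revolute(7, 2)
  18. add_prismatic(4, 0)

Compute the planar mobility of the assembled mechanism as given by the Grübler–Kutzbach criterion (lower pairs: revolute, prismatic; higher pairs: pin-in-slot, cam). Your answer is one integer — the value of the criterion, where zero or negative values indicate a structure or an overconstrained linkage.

M = 2

[1;0;0] (link 0 is ground)
L+ [2;0;0]
L+ [3;0;0]
P(2,0)∈J1 [3;1;0]
L+ [4;1;0]
PS(3,2)∈J2 [4;1;1]
L+ [5;1;1]
R(4,3)∈J1 [5;2;1]
L+ [6;2;1]
R(2,5)∈J1 [6;3;1]
L+ [7;3;1]
PS(1,0)∈J2 [7;3;2]
R(4,6)∈J1 [7;4;2]
R(3,6)∈J1 [7;5;2]
L+ [8;5;2]
R(7,1)∈J1 [8;6;2]
PS(4,7)∈J2 [8;6;3]
R(7,2)∈J1 [8;7;3]
P(4,0)∈J1 [8;8;3]
mobility = 21 − 16 − 3 = 2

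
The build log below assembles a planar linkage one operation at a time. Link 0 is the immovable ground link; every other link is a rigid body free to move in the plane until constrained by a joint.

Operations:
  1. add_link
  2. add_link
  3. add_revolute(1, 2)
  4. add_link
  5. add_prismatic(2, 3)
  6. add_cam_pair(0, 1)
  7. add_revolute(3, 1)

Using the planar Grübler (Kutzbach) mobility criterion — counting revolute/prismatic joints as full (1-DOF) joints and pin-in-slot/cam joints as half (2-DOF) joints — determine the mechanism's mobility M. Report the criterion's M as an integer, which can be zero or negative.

(L,J1,J2)=(1,0,0); link0 fixed
link1: (2,0,0)
link2: (3,0,0)
R 1-2 [J1]: (3,1,0)
link3: (4,1,0)
P 2-3 [J1]: (4,2,0)
C 0-1 [J2]: (4,2,1)
R 3-1 [J1]: (4,3,1)
Grübler: 3·3 − 2·3 − 1 = 2

M = 2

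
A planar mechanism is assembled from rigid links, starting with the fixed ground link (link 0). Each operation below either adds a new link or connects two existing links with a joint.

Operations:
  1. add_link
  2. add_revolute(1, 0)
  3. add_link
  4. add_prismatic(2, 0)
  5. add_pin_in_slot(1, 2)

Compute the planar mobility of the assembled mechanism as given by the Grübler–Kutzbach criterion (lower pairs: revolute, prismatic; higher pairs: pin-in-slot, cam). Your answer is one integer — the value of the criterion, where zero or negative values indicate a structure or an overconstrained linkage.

M = 1

[1;0;0] (link 0 is ground)
L+ [2;0;0]
R(1,0)∈J1 [2;1;0]
L+ [3;1;0]
P(2,0)∈J1 [3;2;0]
PS(1,2)∈J2 [3;2;1]
mobility = 6 − 4 − 1 = 1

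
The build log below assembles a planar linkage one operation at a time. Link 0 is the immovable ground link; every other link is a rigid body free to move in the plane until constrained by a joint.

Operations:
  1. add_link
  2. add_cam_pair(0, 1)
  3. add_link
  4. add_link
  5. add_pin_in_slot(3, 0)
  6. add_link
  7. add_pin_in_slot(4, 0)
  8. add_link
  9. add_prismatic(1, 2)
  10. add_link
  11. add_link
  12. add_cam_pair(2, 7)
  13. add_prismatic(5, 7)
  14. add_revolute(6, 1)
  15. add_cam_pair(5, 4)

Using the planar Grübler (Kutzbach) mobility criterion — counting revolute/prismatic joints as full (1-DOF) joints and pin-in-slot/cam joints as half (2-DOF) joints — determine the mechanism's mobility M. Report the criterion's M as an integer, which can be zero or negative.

M = 10

link 0 = ground. State L|J1|J2 = 1|0|0
+link1  2|0|0
C(0,1) f=2→J2  2|0|1
+link2  3|0|1
+link3  4|0|1
PS(3,0) f=2→J2  4|0|2
+link4  5|0|2
PS(4,0) f=2→J2  5|0|3
+link5  6|0|3
P(1,2) f=1→J1  6|1|3
+link6  7|1|3
+link7  8|1|3
C(2,7) f=2→J2  8|1|4
P(5,7) f=1→J1  8|2|4
R(6,1) f=1→J1  8|3|4
C(5,4) f=2→J2  8|3|5
M = 3(8−1)−2·3−5 = 21−6−5 = 10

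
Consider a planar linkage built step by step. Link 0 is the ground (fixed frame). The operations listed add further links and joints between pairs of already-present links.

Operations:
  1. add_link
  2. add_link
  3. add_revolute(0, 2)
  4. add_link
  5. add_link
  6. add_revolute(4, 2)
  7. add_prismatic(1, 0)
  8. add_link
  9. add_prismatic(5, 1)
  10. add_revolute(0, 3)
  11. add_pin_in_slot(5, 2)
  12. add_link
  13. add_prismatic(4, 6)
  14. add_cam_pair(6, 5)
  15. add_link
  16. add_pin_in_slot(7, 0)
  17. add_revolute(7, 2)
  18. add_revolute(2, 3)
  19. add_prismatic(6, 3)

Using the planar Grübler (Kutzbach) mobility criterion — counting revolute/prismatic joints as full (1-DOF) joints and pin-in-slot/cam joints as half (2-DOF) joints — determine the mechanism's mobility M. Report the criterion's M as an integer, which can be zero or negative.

M = 0

L=1 J1=0 J2=0
add link → L=2 J1=0 J2=0
add link → L=3 J1=0 J2=0
R@0,2 dof=1 J1 → L=3 J1=1 J2=0
add link → L=4 J1=1 J2=0
add link → L=5 J1=1 J2=0
R@4,2 dof=1 J1 → L=5 J1=2 J2=0
P@1,0 dof=1 J1 → L=5 J1=3 J2=0
add link → L=6 J1=3 J2=0
P@5,1 dof=1 J1 → L=6 J1=4 J2=0
R@0,3 dof=1 J1 → L=6 J1=5 J2=0
PS@5,2 dof=2 J2 → L=6 J1=5 J2=1
add link → L=7 J1=5 J2=1
P@4,6 dof=1 J1 → L=7 J1=6 J2=1
C@6,5 dof=2 J2 → L=7 J1=6 J2=2
add link → L=8 J1=6 J2=2
PS@7,0 dof=2 J2 → L=8 J1=6 J2=3
R@7,2 dof=1 J1 → L=8 J1=7 J2=3
R@2,3 dof=1 J1 → L=8 J1=8 J2=3
P@6,3 dof=1 J1 → L=8 J1=9 J2=3
M=3(L−1)−2J1−J2=3·7−2·9−3=0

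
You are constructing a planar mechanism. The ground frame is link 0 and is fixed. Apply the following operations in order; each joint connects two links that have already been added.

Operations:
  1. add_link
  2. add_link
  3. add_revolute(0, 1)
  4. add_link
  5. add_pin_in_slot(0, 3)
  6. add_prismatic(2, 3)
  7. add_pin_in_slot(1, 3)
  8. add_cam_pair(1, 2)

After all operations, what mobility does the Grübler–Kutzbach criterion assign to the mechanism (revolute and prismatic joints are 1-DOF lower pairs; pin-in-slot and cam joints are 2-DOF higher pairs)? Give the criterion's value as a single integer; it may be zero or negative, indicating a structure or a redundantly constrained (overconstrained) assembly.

link 0 = ground. State L|J1|J2 = 1|0|0
+link1  2|0|0
+link2  3|0|0
R(0,1) f=1→J1  3|1|0
+link3  4|1|0
PS(0,3) f=2→J2  4|1|1
P(2,3) f=1→J1  4|2|1
PS(1,3) f=2→J2  4|2|2
C(1,2) f=2→J2  4|2|3
M = 3(4−1)−2·2−3 = 9−4−3 = 2

M = 2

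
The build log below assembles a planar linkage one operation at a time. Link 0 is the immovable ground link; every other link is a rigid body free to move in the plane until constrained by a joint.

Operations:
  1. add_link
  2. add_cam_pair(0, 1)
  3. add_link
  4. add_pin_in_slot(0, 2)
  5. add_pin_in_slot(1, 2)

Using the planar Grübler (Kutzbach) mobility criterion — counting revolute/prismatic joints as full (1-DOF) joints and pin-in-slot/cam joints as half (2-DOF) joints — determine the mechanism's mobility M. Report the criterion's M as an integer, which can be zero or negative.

M = 3

(L,J1,J2)=(1,0,0); link0 fixed
link1: (2,0,0)
C 0-1 [J2]: (2,0,1)
link2: (3,0,1)
PS 0-2 [J2]: (3,0,2)
PS 1-2 [J2]: (3,0,3)
Grübler: 3·2 − 2·0 − 3 = 3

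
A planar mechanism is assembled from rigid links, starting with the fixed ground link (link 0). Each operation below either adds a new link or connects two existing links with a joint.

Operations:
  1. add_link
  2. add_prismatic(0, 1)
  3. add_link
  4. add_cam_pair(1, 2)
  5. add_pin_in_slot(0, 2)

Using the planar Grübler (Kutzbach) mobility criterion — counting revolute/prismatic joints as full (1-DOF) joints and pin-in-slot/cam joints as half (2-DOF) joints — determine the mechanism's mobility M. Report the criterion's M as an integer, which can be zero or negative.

M = 2

ground; <1,0,0>
#1 <2,0,0>
P:0↔1 J1 <2,1,0>
#2 <3,1,0>
C:1↔2 J2 <3,1,1>
PS:0↔2 J2 <3,1,2>
3×2 − 2×1 − 1×2 = 2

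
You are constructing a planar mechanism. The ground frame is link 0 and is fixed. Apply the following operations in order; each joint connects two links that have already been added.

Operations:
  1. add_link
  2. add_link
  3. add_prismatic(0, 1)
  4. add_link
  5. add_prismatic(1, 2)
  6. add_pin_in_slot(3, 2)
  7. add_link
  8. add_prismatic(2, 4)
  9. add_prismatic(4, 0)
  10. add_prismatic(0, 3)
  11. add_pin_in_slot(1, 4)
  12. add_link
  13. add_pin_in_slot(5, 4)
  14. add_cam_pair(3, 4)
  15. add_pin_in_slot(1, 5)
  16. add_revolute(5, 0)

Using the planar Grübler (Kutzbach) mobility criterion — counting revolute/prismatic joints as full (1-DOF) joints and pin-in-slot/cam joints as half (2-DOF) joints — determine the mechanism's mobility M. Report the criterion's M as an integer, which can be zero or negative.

ground; <1,0,0>
#1 <2,0,0>
#2 <3,0,0>
P:0↔1 J1 <3,1,0>
#3 <4,1,0>
P:1↔2 J1 <4,2,0>
PS:3↔2 J2 <4,2,1>
#4 <5,2,1>
P:2↔4 J1 <5,3,1>
P:4↔0 J1 <5,4,1>
P:0↔3 J1 <5,5,1>
PS:1↔4 J2 <5,5,2>
#5 <6,5,2>
PS:5↔4 J2 <6,5,3>
C:3↔4 J2 <6,5,4>
PS:1↔5 J2 <6,5,5>
R:5↔0 J1 <6,6,5>
3×5 − 2×6 − 1×5 = -2

M = -2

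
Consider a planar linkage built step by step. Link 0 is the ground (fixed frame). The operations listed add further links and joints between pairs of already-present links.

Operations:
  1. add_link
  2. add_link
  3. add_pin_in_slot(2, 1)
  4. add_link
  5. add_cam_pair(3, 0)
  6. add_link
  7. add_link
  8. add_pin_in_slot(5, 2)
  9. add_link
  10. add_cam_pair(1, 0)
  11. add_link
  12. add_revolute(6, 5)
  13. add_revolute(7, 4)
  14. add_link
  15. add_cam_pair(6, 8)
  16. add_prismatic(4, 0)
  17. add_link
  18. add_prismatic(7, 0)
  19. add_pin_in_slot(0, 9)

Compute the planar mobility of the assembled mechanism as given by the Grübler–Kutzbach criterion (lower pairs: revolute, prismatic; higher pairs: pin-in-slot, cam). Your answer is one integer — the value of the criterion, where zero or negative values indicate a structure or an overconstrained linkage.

M = 13

L=1 J1=0 J2=0
add link → L=2 J1=0 J2=0
add link → L=3 J1=0 J2=0
PS@2,1 dof=2 J2 → L=3 J1=0 J2=1
add link → L=4 J1=0 J2=1
C@3,0 dof=2 J2 → L=4 J1=0 J2=2
add link → L=5 J1=0 J2=2
add link → L=6 J1=0 J2=2
PS@5,2 dof=2 J2 → L=6 J1=0 J2=3
add link → L=7 J1=0 J2=3
C@1,0 dof=2 J2 → L=7 J1=0 J2=4
add link → L=8 J1=0 J2=4
R@6,5 dof=1 J1 → L=8 J1=1 J2=4
R@7,4 dof=1 J1 → L=8 J1=2 J2=4
add link → L=9 J1=2 J2=4
C@6,8 dof=2 J2 → L=9 J1=2 J2=5
P@4,0 dof=1 J1 → L=9 J1=3 J2=5
add link → L=10 J1=3 J2=5
P@7,0 dof=1 J1 → L=10 J1=4 J2=5
PS@0,9 dof=2 J2 → L=10 J1=4 J2=6
M=3(L−1)−2J1−J2=3·9−2·4−6=13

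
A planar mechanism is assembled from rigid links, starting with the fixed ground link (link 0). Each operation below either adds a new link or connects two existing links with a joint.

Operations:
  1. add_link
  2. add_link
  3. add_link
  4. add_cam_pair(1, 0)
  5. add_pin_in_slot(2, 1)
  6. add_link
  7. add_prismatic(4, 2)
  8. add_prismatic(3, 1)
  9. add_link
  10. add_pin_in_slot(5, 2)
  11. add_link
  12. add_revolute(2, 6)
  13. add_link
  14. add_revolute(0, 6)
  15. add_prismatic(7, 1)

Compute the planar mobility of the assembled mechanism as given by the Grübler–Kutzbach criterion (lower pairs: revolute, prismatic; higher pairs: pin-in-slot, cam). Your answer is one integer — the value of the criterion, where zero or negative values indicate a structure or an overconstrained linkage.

L=1 J1=0 J2=0
add link → L=2 J1=0 J2=0
add link → L=3 J1=0 J2=0
add link → L=4 J1=0 J2=0
C@1,0 dof=2 J2 → L=4 J1=0 J2=1
PS@2,1 dof=2 J2 → L=4 J1=0 J2=2
add link → L=5 J1=0 J2=2
P@4,2 dof=1 J1 → L=5 J1=1 J2=2
P@3,1 dof=1 J1 → L=5 J1=2 J2=2
add link → L=6 J1=2 J2=2
PS@5,2 dof=2 J2 → L=6 J1=2 J2=3
add link → L=7 J1=2 J2=3
R@2,6 dof=1 J1 → L=7 J1=3 J2=3
add link → L=8 J1=3 J2=3
R@0,6 dof=1 J1 → L=8 J1=4 J2=3
P@7,1 dof=1 J1 → L=8 J1=5 J2=3
M=3(L−1)−2J1−J2=3·7−2·5−3=8

M = 8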